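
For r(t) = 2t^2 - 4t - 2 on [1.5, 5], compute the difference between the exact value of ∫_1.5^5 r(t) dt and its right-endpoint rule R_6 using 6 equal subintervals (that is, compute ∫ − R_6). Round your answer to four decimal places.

-9.5845

Exact integral: ∫_1.5^5 r(t) dt ≈ 28.583333.
R_6 ≈ 38.167824.
Error ≈ 28.583333 − 38.167824 ≈ -9.5845.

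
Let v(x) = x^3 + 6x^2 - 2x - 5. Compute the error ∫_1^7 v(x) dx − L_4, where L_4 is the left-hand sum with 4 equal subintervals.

Exact integral: ∫_1^7 v(x) dx = 1206.
L_4 = 783.
Error = 1206 − 783 = 423.

423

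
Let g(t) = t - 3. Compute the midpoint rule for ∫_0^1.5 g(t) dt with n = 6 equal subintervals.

-3.375

Δt = (1.5 − 0)/6 = 0.25.
Midpoints: 0.125, 0.375, 0.625, 0.875, 1.125, 1.375.
g(0.125) = -2.875, g(0.375) = -2.625, g(0.625) = -2.375, g(0.875) = -2.125, g(1.125) = -1.875, g(1.375) = -1.625.
Sum = Δt · [g(0.125) + g(0.375) + g(0.625) + ...].
Sum = -3.375.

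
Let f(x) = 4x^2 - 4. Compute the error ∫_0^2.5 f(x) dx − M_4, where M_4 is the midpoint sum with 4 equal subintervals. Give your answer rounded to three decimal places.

0.326

Exact integral: ∫_0^2.5 f(x) dx ≈ 10.83333.
M_4 = 10.5078125.
Error ≈ 10.83333 − 10.5078125 ≈ 0.326.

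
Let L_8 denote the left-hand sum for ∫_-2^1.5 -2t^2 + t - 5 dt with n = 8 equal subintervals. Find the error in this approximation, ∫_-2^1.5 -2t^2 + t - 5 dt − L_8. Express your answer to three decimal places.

1.755

Exact integral: ∫_-2^1.5 f(t) dt ≈ -25.95833.
L_8 ≈ -27.71289.
Error ≈ -25.95833 − (-27.71289) ≈ 1.755.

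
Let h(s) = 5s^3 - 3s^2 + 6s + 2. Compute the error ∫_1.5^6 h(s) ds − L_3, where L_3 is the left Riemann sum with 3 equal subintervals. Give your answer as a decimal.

Exact integral: ∫_1.5^6 h(s) ds = 1511.296875.
L_3 = 859.5.
Error = 1511.296875 − 859.5 = 651.796875.

651.796875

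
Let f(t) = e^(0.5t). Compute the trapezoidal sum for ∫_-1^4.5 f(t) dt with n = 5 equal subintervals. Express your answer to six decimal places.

18.207930

Δt = (4.5 − (-1))/5 = 1.1.
f(-1) ≈ 0.606531, f(0.1) ≈ 1.051271, f(1.2) ≈ 1.822119, f(2.3) ≈ 3.158193, f(3.4) ≈ 5.473947, f(4.5) ≈ 9.487736.
T_5 = (Δt/2)·[f(t_0) + 2f(t_1) + ... + 2f(t_{4}) + f(t_5)].
Sum ≈ 18.207930.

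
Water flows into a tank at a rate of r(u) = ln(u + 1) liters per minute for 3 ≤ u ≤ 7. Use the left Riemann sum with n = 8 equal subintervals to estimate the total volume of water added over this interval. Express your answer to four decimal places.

Δu = (7 − 3)/8 = 0.5.
Left endpoints: 3, 3.5, 4, 4.5, 5, 5.5, 6, 6.5.
r(3) ≈ 1.3863, r(3.5) ≈ 1.5041, r(4) ≈ 1.6094, r(4.5) ≈ 1.7047, r(5) ≈ 1.7918, r(5.5) ≈ 1.8718, r(6) ≈ 1.9459, r(6.5) ≈ 2.0149.
Sum = Δu · [r(3) + r(3.5) + r(4) + ...].
Sum ≈ 6.9145.

6.9145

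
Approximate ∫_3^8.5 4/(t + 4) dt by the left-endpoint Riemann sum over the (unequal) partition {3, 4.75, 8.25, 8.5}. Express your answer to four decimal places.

2.6816

Subinterval widths: 1.75, 3.5, 0.25.
Left endpoints: 3, 4.75, 8.25.
f(3) = 4/7, f(4.75) = 16/35, f(8.25) = 16/49.
Sum = Σ Δt_i · f(t_i).
Sum ≈ 2.6816.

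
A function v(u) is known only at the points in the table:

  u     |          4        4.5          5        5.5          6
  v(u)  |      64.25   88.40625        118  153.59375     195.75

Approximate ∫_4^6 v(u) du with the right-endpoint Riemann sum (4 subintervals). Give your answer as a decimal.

277.875

Δu = 0.5.
Sum = 0.5·[88.40625 + 118 + 153.59375 + 195.75] = 277.875.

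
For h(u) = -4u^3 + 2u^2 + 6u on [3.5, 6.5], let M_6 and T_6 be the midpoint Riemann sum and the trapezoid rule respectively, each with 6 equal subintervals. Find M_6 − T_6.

10.875

M_6 = -1386.875.
T_6 = -1397.75.
M_6 − T_6 = 10.875.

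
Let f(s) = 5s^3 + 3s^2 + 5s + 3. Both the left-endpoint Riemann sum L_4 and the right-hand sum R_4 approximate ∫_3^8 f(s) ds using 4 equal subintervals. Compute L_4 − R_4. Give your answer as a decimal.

L_4 = 4133.203125.
R_4 = 7401.953125.
L_4 − R_4 = -3268.75.

-3268.75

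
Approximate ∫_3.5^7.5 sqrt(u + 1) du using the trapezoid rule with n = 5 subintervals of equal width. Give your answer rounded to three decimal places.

Δu = (7.5 − 3.5)/5 = 0.8.
f(3.5) ≈ 2.121, f(4.3) ≈ 2.302, f(5.1) ≈ 2.470, f(5.9) ≈ 2.627, f(6.7) ≈ 2.775, f(7.5) ≈ 2.915.
T_5 = (Δu/2)·[f(u_0) + 2f(u_1) + ... + 2f(u_{4}) + f(u_5)].
Sum ≈ 10.154.

10.154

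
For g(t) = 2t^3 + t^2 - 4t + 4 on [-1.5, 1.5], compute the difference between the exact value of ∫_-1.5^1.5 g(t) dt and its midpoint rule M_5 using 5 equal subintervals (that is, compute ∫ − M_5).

Exact integral: ∫_-1.5^1.5 g(t) dt = 14.25.
M_5 = 14.16.
Error = 14.25 − 14.16 = 0.09.

0.09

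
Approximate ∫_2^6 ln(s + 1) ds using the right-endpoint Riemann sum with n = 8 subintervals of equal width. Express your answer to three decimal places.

Δs = (6 − 2)/8 = 0.5.
Right endpoints: 2.5, 3, 3.5, 4, 4.5, 5, 5.5, 6.
f(2.5) ≈ 1.253, f(3) ≈ 1.386, f(3.5) ≈ 1.504, f(4) ≈ 1.609, f(4.5) ≈ 1.705, f(5) ≈ 1.792, f(5.5) ≈ 1.872, f(6) ≈ 1.946.
Sum = Δs · [f(2.5) + f(3) + f(3.5) + ...].
Sum ≈ 6.533.

6.533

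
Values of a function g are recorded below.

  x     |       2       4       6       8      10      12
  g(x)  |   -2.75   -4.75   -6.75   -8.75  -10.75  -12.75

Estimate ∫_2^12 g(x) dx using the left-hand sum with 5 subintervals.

-67.5

Δx = 2.
Sum = 2·[(-2.75) + (-4.75) + (-6.75) + (-8.75) + (-10.75)] = -67.5.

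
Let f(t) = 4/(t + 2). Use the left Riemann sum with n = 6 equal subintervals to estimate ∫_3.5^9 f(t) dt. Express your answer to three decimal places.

Δt = (9 − 3.5)/6 = 11/12.
Left endpoints: 3.5, 53/12, 16/3, 6.25, 43/6, 97/12.
f(3.5) = 8/11, f(53/12) = 48/77, f(16/3) = 6/11, f(6.25) = 16/33, f(43/6) = 24/55, f(97/12) = 48/121.
Sum = Δt · [f(3.5) + f(53/12) + f(16/3) + ...].
Sum ≈ 2.946.

2.946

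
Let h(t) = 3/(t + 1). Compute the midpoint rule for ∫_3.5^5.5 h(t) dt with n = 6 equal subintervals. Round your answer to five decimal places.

Δt = (5.5 − 3.5)/6 = 1/3.
Midpoints: 11/3, 4, 13/3, 14/3, 5, 16/3.
h(11/3) = 9/14, h(4) = 0.6, h(13/3) = 0.5625, h(14/3) = 9/17, h(5) = 0.5, h(16/3) = 9/19.
Sum = Δt · [h(11/3) + h(4) + h(13/3) + ...].
Sum ≈ 1.10282.

1.10282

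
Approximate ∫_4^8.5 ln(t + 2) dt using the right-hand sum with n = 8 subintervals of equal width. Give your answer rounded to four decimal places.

9.5944

Δt = (8.5 − 4)/8 = 0.5625.
Right endpoints: 4.5625, 5.125, 5.6875, 6.25, 6.8125, 7.375, 7.9375, 8.5.
f(4.5625) ≈ 1.8814, f(5.125) ≈ 1.9636, f(5.6875) ≈ 2.0396, f(6.25) ≈ 2.1102, f(6.8125) ≈ 2.1762, f(7.375) ≈ 2.2380, f(7.9375) ≈ 2.2963, f(8.5) ≈ 2.3514.
Sum = Δt · [f(4.5625) + f(5.125) + f(5.6875) + ...].
Sum ≈ 9.5944.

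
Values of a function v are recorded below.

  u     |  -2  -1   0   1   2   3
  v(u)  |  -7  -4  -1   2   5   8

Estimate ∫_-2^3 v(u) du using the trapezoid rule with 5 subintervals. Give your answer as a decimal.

Δu = 1.
T_5 = (1/2)·[(-7) + 2·(-4) + 2·(-1) + 2·2 + 2·5 + 8] = 2.5.

2.5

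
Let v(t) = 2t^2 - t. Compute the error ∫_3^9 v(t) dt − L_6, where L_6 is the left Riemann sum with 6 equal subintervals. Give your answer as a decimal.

Exact integral: ∫_3^9 v(t) dt = 432.
L_6 = 365.
Error = 432 − 365 = 67.

67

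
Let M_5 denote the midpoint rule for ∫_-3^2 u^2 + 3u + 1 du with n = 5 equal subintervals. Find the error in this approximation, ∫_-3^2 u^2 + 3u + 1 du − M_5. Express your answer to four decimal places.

Exact integral: ∫_-3^2 f(u) du ≈ 9.166667.
M_5 = 8.75.
Error ≈ 9.166667 − 8.75 ≈ 0.4167.

0.4167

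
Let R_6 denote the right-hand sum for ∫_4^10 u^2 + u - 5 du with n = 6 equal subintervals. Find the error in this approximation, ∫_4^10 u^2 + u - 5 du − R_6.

-46

Exact integral: ∫_4^10 f(u) du = 324.
R_6 = 370.
Error = 324 − 370 = -46.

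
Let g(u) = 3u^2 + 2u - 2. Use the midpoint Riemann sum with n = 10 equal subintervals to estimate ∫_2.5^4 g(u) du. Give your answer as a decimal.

55.1165625

Δu = (4 − 2.5)/10 = 0.15.
Midpoints: 2.575, 2.725, 2.875, 3.025, 3.175, 3.325, 3.475, 3.625, 3.775, 3.925.
g(2.575) = 23.041875, g(2.725) = 25.726875, g(2.875) = 28.546875, g(3.025) = 31.501875, g(3.175) = 34.591875, g(3.325) = 37.816875, g(3.475) = 41.176875, g(3.625) = 44.671875, g(3.775) = 48.301875, g(3.925) = 52.066875.
Sum = Δu · [g(2.575) + g(2.725) + g(2.875) + ...].
Sum = 55.1165625.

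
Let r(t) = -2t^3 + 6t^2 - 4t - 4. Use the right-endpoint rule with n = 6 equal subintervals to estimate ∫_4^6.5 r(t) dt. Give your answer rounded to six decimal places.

-464.657118

Δt = (6.5 − 4)/6 = 5/12.
Right endpoints: 53/12, 29/6, 5.25, 17/3, 73/12, 6.5.
r(53/12) = -66473/864, r(29/6) = -11771/108, r(5.25) = -149.03125, r(17/3) = -5344/27, r(73/12) = -221653/864, r(6.5) = -325.75.
Sum = Δt · [r(53/12) + r(29/6) + r(5.25) + ...].
Sum ≈ -464.657118.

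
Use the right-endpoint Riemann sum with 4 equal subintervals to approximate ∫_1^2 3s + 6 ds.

Δs = (2 − 1)/4 = 0.25.
Right endpoints: 1.25, 1.5, 1.75, 2.
f(1.25) = 9.75, f(1.5) = 10.5, f(1.75) = 11.25, f(2) = 12.
Sum = Δs · [f(1.25) + f(1.5) + f(1.75) + f(2)].
Sum = 10.875.

10.875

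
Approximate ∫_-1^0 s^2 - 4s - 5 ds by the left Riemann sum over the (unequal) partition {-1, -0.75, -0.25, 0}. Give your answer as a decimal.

Subinterval widths: 0.25, 0.5, 0.25.
Left endpoints: -1, -0.75, -0.25.
f(-1) = 0, f(-0.75) = -1.4375, f(-0.25) = -3.9375.
Sum = Σ Δs_i · f(s_i).
Sum = -1.703125.

-1.703125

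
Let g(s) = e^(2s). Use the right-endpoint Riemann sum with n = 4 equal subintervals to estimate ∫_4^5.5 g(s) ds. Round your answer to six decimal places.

40435.161965

Δs = (5.5 − 4)/4 = 0.375.
Right endpoints: 4.375, 4.75, 5.125, 5.5.
g(4.375) ≈ 6310.688108, g(4.75) ≈ 13359.726830, g(5.125) ≈ 28282.541920, g(5.5) ≈ 59874.141715.
Sum = Δs · [g(4.375) + g(4.75) + g(5.125) + g(5.5)].
Sum ≈ 40435.161965.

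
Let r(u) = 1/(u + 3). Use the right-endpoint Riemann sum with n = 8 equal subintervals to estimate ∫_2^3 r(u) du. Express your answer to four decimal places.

0.1803

Δu = (3 − 2)/8 = 0.125.
Right endpoints: 2.125, 2.25, 2.375, 2.5, 2.625, 2.75, 2.875, 3.
r(2.125) = 8/41, r(2.25) = 4/21, r(2.375) = 8/43, r(2.5) = 2/11, r(2.625) = 8/45, r(2.75) = 4/23, r(2.875) = 8/47, r(3) = 1/6.
Sum = Δu · [r(2.125) + r(2.25) + r(2.375) + ...].
Sum ≈ 0.1803.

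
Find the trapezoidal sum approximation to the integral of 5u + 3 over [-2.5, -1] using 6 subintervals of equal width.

-8.625

Δu = (-1 − (-2.5))/6 = 0.25.
f(-2.5) = -9.5, f(-2.25) = -8.25, f(-2) = -7, f(-1.75) = -5.75, f(-1.5) = -4.5, f(-1.25) = -3.25, f(-1) = -2.
T_6 = (Δu/2)·[f(u_0) + 2f(u_1) + ... + 2f(u_{5}) + f(u_6)].
Sum = -8.625.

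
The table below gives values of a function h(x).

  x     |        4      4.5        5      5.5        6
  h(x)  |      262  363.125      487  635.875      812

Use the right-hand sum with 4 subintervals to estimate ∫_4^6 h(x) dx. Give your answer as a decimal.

1149

Δx = 0.5.
Sum = 0.5·[363.125 + 487 + 635.875 + 812] = 1149.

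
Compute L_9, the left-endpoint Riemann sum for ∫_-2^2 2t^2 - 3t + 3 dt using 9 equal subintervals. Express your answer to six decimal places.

Δt = (2 − (-2))/9 = 4/9.
Left endpoints: -2, -14/9, -10/9, -2/3, -2/9, 2/9, 2/3, 10/9, 14/9.
f(-2) = 17, f(-14/9) = 1013/81, f(-10/9) = 713/81, f(-2/3) = 53/9, f(-2/9) = 305/81, f(2/9) = 197/81, f(2/3) = 17/9, f(10/9) = 173/81, f(14/9) = 257/81.
Sum = Δt · [f(-2) + f(-14/9) + f(-10/9) + ...].
Sum ≈ 25.596708.

25.596708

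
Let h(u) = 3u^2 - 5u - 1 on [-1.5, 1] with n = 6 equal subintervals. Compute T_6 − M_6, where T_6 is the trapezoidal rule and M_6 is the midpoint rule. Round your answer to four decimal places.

T_6 ≈ 5.217014.
M_6 ≈ 4.891493.
T_6 − M_6 ≈ 0.3255.

0.3255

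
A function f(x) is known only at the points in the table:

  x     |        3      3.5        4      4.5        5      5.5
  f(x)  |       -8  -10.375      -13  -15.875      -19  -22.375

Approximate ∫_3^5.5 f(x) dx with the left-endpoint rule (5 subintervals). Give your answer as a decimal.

-33.125

Δx = 0.5.
Sum = 0.5·[(-8) + (-10.375) + (-13) + (-15.875) + (-19)] = -33.125.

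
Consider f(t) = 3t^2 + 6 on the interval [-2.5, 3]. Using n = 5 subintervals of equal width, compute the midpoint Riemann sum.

Δt = (3 − (-2.5))/5 = 1.1.
Midpoints: -1.95, -0.85, 0.25, 1.35, 2.45.
f(-1.95) = 17.4075, f(-0.85) = 8.1675, f(0.25) = 6.1875, f(1.35) = 11.4675, f(2.45) = 24.0075.
Sum = Δt · [f(-1.95) + f(-0.85) + f(0.25) + f(1.35) + f(2.45)].
Sum = 73.96125.

73.96125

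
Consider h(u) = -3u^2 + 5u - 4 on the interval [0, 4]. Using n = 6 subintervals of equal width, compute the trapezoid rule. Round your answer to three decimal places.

-40.889

Δu = (4 − 0)/6 = 2/3.
h(0) = -4, h(2/3) = -2, h(4/3) = -8/3, h(2) = -6, h(8/3) = -12, h(10/3) = -62/3, h(4) = -32.
T_6 = (Δu/2)·[h(u_0) + 2h(u_1) + ... + 2h(u_{5}) + h(u_6)].
Sum ≈ -40.889.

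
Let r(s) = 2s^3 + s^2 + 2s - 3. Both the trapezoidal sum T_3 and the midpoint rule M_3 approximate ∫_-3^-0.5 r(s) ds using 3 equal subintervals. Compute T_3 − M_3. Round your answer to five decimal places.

T_3 ≈ -50.5092593.
M_3 ≈ -46.3859954.
T_3 − M_3 ≈ -4.12326.

-4.12326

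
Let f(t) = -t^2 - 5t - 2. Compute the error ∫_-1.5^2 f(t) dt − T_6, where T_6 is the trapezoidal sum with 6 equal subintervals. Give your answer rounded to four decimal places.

Exact integral: ∫_-1.5^2 f(t) dt ≈ -15.166667.
T_6 ≈ -15.365162.
Error ≈ -15.166667 − (-15.365162) ≈ 0.1985.

0.1985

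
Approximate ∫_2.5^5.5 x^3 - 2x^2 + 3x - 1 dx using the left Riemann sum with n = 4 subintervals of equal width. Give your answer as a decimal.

Δx = (5.5 − 2.5)/4 = 0.75.
Left endpoints: 2.5, 3.25, 4, 4.75.
f(2.5) = 9.625, f(3.25) = 21.953125, f(4) = 43, f(4.75) = 75.296875.
Sum = Δx · [f(2.5) + f(3.25) + f(4) + f(4.75)].
Sum = 112.40625.

112.40625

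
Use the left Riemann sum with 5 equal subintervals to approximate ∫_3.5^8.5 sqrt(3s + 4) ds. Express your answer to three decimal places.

Δs = (8.5 − 3.5)/5 = 1.
Left endpoints: 3.5, 4.5, 5.5, 6.5, 7.5.
f(3.5) ≈ 3.808, f(4.5) ≈ 4.183, f(5.5) ≈ 4.528, f(6.5) ≈ 4.848, f(7.5) ≈ 5.148.
Sum = Δs · [f(3.5) + f(4.5) + f(5.5) + f(6.5) + f(7.5)].
Sum ≈ 22.514.

22.514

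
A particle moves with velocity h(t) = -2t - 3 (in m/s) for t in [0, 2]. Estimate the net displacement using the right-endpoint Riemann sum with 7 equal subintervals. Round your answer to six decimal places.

Δt = (2 − 0)/7 = 2/7.
Right endpoints: 2/7, 4/7, 6/7, 8/7, 10/7, 12/7, 2.
h(2/7) = -25/7, h(4/7) = -29/7, h(6/7) = -33/7, h(8/7) = -37/7, h(10/7) = -41/7, h(12/7) = -45/7, h(2) = -7.
Sum = Δt · [h(2/7) + h(4/7) + h(6/7) + ...].
Sum ≈ -10.571429.

-10.571429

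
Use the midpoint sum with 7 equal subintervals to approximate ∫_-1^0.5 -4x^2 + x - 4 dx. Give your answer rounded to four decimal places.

-7.8520

Δx = (0.5 − (-1))/7 = 3/14.
Midpoints: -25/28, -19/28, -13/28, -0.25, -1/28, 5/28, 11/28.
f(-25/28) = -396/49, f(-19/28) = -639/98, f(-13/28) = -261/49, f(-0.25) = -4.5, f(-1/28) = -198/49, f(5/28) = -387/98, f(11/28) = -207/49.
Sum = Δx · [f(-25/28) + f(-19/28) + f(-13/28) + ...].
Sum ≈ -7.8520.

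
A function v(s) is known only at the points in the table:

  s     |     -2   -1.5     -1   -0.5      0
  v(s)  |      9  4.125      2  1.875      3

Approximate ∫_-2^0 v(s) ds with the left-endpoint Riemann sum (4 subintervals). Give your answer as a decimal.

Δs = 0.5.
Sum = 0.5·[9 + 4.125 + 2 + 1.875] = 8.5.

8.5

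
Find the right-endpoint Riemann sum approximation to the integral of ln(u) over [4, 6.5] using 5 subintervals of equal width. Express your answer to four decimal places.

Δu = (6.5 − 4)/5 = 0.5.
Right endpoints: 4.5, 5, 5.5, 6, 6.5.
f(4.5) ≈ 1.5041, f(5) ≈ 1.6094, f(5.5) ≈ 1.7047, f(6) ≈ 1.7918, f(6.5) ≈ 1.8718.
Sum = Δu · [f(4.5) + f(5) + f(5.5) + f(6) + f(6.5)].
Sum ≈ 4.2409.

4.2409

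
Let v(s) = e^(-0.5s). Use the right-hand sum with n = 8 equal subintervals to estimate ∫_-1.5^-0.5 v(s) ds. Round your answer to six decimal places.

Δs = (-0.5 − (-1.5))/8 = 0.125.
Right endpoints: -1.375, -1.25, -1.125, -1, -0.875, -0.75, -0.625, -0.5.
v(-1.375) ≈ 1.988737, v(-1.25) ≈ 1.868246, v(-1.125) ≈ 1.755055, v(-1) ≈ 1.648721, v(-0.875) ≈ 1.548830, v(-0.75) ≈ 1.454991, v(-0.625) ≈ 1.366838, v(-0.5) ≈ 1.284025.
Sum = Δs · [v(-1.375) + v(-1.25) + v(-1.125) + ...].
Sum ≈ 1.614431.

1.614431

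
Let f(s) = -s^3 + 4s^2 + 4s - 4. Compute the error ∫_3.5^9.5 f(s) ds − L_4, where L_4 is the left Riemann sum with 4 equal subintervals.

Exact integral: ∫_3.5^9.5 f(s) ds = -780.75.
L_4 = -456.75.
Error = -780.75 − (-456.75) = -324.

-324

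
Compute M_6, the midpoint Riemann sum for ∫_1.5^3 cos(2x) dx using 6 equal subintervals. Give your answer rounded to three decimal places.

Δx = (3 − 1.5)/6 = 0.25.
Midpoints: 1.625, 1.875, 2.125, 2.375, 2.625, 2.875.
f(1.625) ≈ -0.994, f(1.875) ≈ -0.821, f(2.125) ≈ -0.446, f(2.375) ≈ 0.038, f(2.625) ≈ 0.512, f(2.875) ≈ 0.861.
Sum = Δx · [f(1.625) + f(1.875) + f(2.125) + ...].
Sum ≈ -0.212.

-0.212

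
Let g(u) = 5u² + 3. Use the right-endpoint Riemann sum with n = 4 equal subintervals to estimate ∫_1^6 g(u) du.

489.21875

Δu = (6 − 1)/4 = 1.25.
Right endpoints: 2.25, 3.5, 4.75, 6.
g(2.25) = 28.3125, g(3.5) = 64.25, g(4.75) = 115.8125, g(6) = 183.
Sum = Δu · [g(2.25) + g(3.5) + g(4.75) + g(6)].
Sum = 489.21875.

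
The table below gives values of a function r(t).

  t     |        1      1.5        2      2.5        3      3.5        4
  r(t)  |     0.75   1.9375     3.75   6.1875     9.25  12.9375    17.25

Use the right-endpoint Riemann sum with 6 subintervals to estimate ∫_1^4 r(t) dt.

25.65625

Δt = 0.5.
Sum = 0.5·[1.9375 + 3.75 + 6.1875 + 9.25 + 12.9375 + 17.25] = 25.65625.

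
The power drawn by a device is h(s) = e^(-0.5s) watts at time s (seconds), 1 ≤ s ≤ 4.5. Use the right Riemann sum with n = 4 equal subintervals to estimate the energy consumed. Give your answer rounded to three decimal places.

Δs = (4.5 − 1)/4 = 0.875.
Right endpoints: 1.875, 2.75, 3.625, 4.5.
h(1.875) ≈ 0.392, h(2.75) ≈ 0.253, h(3.625) ≈ 0.163, h(4.5) ≈ 0.105.
Sum = Δs · [h(1.875) + h(2.75) + h(3.625) + h(4.5)].
Sum ≈ 0.799.

0.799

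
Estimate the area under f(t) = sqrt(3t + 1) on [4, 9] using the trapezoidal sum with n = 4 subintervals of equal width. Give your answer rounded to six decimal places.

Δt = (9 − 4)/4 = 1.25.
f(4) ≈ 3.605551, f(5.25) ≈ 4.092676, f(6.5) ≈ 4.527693, f(7.75) ≈ 4.924429, f(9) ≈ 5.291503.
T_4 = (Δt/2)·[f(t_0) + 2f(t_1) + 2f(t_2) + 2f(t_3) + f(t_4)].
Sum ≈ 22.491656.

22.491656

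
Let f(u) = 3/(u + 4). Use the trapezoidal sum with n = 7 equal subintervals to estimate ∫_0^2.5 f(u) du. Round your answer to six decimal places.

1.457760

Δu = (2.5 − 0)/7 = 5/14.
f(0) = 0.75, f(5/14) = 42/61, f(5/7) = 7/11, f(15/14) = 42/71, f(10/7) = 21/38, f(25/14) = 14/27, f(15/7) = 21/43, f(2.5) = 6/13.
T_7 = (Δu/2)·[f(u_0) + 2f(u_1) + ... + 2f(u_{6}) + f(u_7)].
Sum ≈ 1.457760.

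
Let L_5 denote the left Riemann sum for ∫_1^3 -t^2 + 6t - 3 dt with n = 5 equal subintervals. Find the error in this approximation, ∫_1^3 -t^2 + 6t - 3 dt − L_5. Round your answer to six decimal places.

Exact integral: ∫_1^3 f(t) dt ≈ 9.33333333.
L_5 = 8.48.
Error ≈ 9.33333333 − 8.48 ≈ 0.853333.

0.853333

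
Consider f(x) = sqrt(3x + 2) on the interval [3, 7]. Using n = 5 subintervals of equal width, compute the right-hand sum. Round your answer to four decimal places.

Δx = (7 − 3)/5 = 0.8.
Right endpoints: 3.8, 4.6, 5.4, 6.2, 7.
f(3.8) ≈ 3.6606, f(4.6) ≈ 3.9749, f(5.4) ≈ 4.2661, f(6.2) ≈ 4.5387, f(7) ≈ 4.7958.
Sum = Δx · [f(3.8) + f(4.6) + f(5.4) + f(6.2) + f(7)].
Sum ≈ 16.9890.

16.9890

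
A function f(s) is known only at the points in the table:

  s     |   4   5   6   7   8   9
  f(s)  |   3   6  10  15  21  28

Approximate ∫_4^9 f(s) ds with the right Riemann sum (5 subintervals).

80

Δs = 1.
Sum = 1·[6 + 10 + 15 + 21 + 28] = 80.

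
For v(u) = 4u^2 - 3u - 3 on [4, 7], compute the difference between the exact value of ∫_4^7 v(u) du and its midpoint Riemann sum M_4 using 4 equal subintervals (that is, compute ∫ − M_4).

Exact integral: ∫_4^7 v(u) du = 313.5.
M_4 = 312.9375.
Error = 313.5 − 312.9375 = 0.5625.

0.5625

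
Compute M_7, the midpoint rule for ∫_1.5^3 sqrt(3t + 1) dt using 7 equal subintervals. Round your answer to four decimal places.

4.1612

Δt = (3 − 1.5)/7 = 3/14.
Midpoints: 45/28, 51/28, 57/28, 2.25, 69/28, 75/28, 81/28.
f(45/28) ≈ 2.4128, f(51/28) ≈ 2.5425, f(57/28) ≈ 2.6659, f(2.25) ≈ 2.7839, f(69/28) ≈ 2.8970, f(75/28) ≈ 3.0059, f(81/28) ≈ 3.1110.
Sum = Δt · [f(45/28) + f(51/28) + f(57/28) + ...].
Sum ≈ 4.1612.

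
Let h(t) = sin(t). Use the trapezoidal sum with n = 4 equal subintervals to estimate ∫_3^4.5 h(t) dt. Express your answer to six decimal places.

-0.770044

Δt = (4.5 − 3)/4 = 0.375.
h(3) ≈ 0.141120, h(3.375) ≈ -0.231294, h(3.75) ≈ -0.571561, h(4.125) ≈ -0.832391, h(4.5) ≈ -0.977530.
T_4 = (Δt/2)·[h(t_0) + 2h(t_1) + 2h(t_2) + 2h(t_3) + h(t_4)].
Sum ≈ -0.770044.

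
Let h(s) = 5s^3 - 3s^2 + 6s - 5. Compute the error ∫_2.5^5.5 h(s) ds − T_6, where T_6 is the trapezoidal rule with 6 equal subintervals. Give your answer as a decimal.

Exact integral: ∫_2.5^5.5 h(s) ds = 1001.25.
T_6 = 1008.375.
Error = 1001.25 − 1008.375 = -7.125.

-7.125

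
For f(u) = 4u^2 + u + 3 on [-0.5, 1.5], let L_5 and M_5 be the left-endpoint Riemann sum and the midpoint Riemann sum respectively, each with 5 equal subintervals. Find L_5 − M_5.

L_5 = 9.88.
M_5 = 11.56.
L_5 − M_5 = -1.68.

-1.68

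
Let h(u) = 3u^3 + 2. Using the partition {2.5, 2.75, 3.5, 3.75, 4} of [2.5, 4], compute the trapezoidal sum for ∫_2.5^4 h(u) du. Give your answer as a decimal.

Subinterval widths: 0.25, 0.75, 0.25, 0.25.
h(2.5) = 48.875, h(2.75) = 64.390625, h(3.5) = 130.625, h(3.75) = 160.203125, h(4) = 194.
On each subinterval the trapezoid contributes (Δu_i/2)·[h(u_{i-1}) + h(u_i)].
Sum = 167.91796875.

167.91796875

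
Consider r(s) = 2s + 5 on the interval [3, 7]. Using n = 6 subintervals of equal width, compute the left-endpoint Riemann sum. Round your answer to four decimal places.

57.3333

Δs = (7 − 3)/6 = 2/3.
Left endpoints: 3, 11/3, 13/3, 5, 17/3, 19/3.
r(3) = 11, r(11/3) = 37/3, r(13/3) = 41/3, r(5) = 15, r(17/3) = 49/3, r(19/3) = 53/3.
Sum = Δs · [r(3) + r(11/3) + r(13/3) + ...].
Sum ≈ 57.3333.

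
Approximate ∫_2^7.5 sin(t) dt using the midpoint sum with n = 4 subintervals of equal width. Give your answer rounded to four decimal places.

-0.8264

Δt = (7.5 − 2)/4 = 1.375.
Midpoints: 2.6875, 4.0625, 5.4375, 6.8125.
f(2.6875) ≈ 0.4386, f(4.0625) ≈ -0.7962, f(5.4375) ≈ -0.7484, f(6.8125) ≈ 0.5049.
Sum = Δt · [f(2.6875) + f(4.0625) + f(5.4375) + f(6.8125)].
Sum ≈ -0.8264.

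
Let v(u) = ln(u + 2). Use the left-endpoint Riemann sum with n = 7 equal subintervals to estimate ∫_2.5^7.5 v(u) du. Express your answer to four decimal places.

Δu = (7.5 − 2.5)/7 = 5/7.
Left endpoints: 2.5, 45/14, 55/14, 65/14, 75/14, 85/14, 95/14.
v(2.5) ≈ 1.5041, v(45/14) ≈ 1.6514, v(55/14) ≈ 1.7798, v(65/14) ≈ 1.8935, v(75/14) ≈ 1.9957, v(85/14) ≈ 2.0883, v(95/14) ≈ 2.1731.
Sum = Δu · [v(2.5) + v(45/14) + v(55/14) + ...].
Sum ≈ 9.3471.

9.3471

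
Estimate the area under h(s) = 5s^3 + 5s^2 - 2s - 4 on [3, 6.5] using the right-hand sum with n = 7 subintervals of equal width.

Δs = (6.5 − 3)/7 = 0.5.
Right endpoints: 3.5, 4, 4.5, 5, 5.5, 6, 6.5.
h(3.5) = 264.625, h(4) = 388, h(4.5) = 543.875, h(5) = 736, h(5.5) = 968.125, h(6) = 1244, h(6.5) = 1567.375.
Sum = Δs · [h(3.5) + h(4) + h(4.5) + ...].
Sum = 2856.

2856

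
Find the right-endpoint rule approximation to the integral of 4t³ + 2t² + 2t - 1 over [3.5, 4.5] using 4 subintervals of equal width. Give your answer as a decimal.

Δt = (4.5 − 3.5)/4 = 0.25.
Right endpoints: 3.75, 4, 4.25, 4.5.
f(3.75) = 245.5625, f(4) = 295, f(4.25) = 350.6875, f(4.5) = 413.
Sum = Δt · [f(3.75) + f(4) + f(4.25) + f(4.5)].
Sum = 326.0625.

326.0625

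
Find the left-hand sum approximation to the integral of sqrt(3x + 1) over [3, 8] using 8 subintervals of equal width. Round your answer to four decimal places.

Δx = (8 − 3)/8 = 0.625.
Left endpoints: 3, 3.625, 4.25, 4.875, 5.5, 6.125, 6.75, 7.375.
f(3) ≈ 3.1623, f(3.625) ≈ 3.4460, f(4.25) ≈ 3.7081, f(4.875) ≈ 3.9528, f(5.5) ≈ 4.1833, f(6.125) ≈ 4.4017, f(6.75) ≈ 4.6098, f(7.375) ≈ 4.8088.
Sum = Δx · [f(3) + f(3.625) + f(4.25) + ...].
Sum ≈ 20.1705.

20.1705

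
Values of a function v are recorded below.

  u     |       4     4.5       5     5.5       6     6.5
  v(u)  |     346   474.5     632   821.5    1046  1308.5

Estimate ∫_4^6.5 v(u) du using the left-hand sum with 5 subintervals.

Δu = 0.5.
Sum = 0.5·[346 + 474.5 + 632 + 821.5 + 1046] = 1660.

1660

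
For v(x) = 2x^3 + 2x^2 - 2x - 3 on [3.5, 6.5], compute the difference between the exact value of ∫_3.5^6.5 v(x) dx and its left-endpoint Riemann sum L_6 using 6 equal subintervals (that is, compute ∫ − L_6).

Exact integral: ∫_3.5^6.5 v(x) dx = 933.
L_6 = 807.625.
Error = 933 − 807.625 = 125.375.

125.375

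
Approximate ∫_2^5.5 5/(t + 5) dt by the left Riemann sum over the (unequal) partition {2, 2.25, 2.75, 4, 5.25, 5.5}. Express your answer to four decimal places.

2.1462

Subinterval widths: 0.25, 0.5, 1.25, 1.25, 0.25.
Left endpoints: 2, 2.25, 2.75, 4, 5.25.
f(2) = 5/7, f(2.25) = 20/29, f(2.75) = 20/31, f(4) = 5/9, f(5.25) = 20/41.
Sum = Σ Δt_i · f(t_i).
Sum ≈ 2.1462.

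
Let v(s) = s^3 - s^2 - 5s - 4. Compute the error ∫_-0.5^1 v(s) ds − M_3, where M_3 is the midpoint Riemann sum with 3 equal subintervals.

Exact integral: ∫_-0.5^1 v(s) ds = -8.015625.
M_3 = -8.0078125.
Error = -8.015625 − (-8.0078125) = -0.0078125.

-0.0078125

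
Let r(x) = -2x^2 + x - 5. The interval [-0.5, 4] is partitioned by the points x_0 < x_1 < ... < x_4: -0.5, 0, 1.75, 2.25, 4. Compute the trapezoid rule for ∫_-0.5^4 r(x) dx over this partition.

-61.03125

Subinterval widths: 0.5, 1.75, 0.5, 1.75.
r(-0.5) = -6, r(0) = -5, r(1.75) = -9.375, r(2.25) = -12.875, r(4) = -33.
On each subinterval the trapezoid contributes (Δx_i/2)·[r(x_{i-1}) + r(x_i)].
Sum = -61.03125.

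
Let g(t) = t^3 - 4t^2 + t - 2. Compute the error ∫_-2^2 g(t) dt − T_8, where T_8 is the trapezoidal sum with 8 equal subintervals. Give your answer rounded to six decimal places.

Exact integral: ∫_-2^2 g(t) dt ≈ -29.33333333.
T_8 = -30.
Error ≈ -29.33333333 − (-30) ≈ 0.666667.

0.666667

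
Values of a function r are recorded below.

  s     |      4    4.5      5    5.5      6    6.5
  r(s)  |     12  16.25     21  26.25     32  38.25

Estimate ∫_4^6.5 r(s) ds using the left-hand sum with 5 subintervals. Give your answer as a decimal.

53.75

Δs = 0.5.
Sum = 0.5·[12 + 16.25 + 21 + 26.25 + 32] = 53.75.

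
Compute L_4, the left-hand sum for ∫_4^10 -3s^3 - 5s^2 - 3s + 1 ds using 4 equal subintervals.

-6706.5

Δs = (10 − 4)/4 = 1.5.
Left endpoints: 4, 5.5, 7, 8.5.
f(4) = -283, f(5.5) = -665.875, f(7) = -1294, f(8.5) = -2228.125.
Sum = Δs · [f(4) + f(5.5) + f(7) + f(8.5)].
Sum = -6706.5.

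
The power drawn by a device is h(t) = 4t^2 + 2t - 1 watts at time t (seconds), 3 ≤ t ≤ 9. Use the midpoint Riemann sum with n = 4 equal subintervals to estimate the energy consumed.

Δt = (9 − 3)/4 = 1.5.
Midpoints: 3.75, 5.25, 6.75, 8.25.
h(3.75) = 62.75, h(5.25) = 119.75, h(6.75) = 194.75, h(8.25) = 287.75.
Sum = Δt · [h(3.75) + h(5.25) + h(6.75) + h(8.25)].
Sum = 997.5.

997.5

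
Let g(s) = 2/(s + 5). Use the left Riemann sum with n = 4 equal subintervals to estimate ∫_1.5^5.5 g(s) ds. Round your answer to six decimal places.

1.020179

Δs = (5.5 − 1.5)/4 = 1.
Left endpoints: 1.5, 2.5, 3.5, 4.5.
g(1.5) = 4/13, g(2.5) = 4/15, g(3.5) = 4/17, g(4.5) = 4/19.
Sum = Δs · [g(1.5) + g(2.5) + g(3.5) + g(4.5)].
Sum ≈ 1.020179.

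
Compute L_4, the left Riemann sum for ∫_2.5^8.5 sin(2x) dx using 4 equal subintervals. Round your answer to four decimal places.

Δx = (8.5 − 2.5)/4 = 1.5.
Left endpoints: 2.5, 4, 5.5, 7.
f(2.5) ≈ -0.9589, f(4) ≈ 0.9894, f(5.5) ≈ -1.0000, f(7) ≈ 0.9906.
Sum = Δx · [f(2.5) + f(4) + f(5.5) + f(7)].
Sum ≈ 0.0316.

0.0316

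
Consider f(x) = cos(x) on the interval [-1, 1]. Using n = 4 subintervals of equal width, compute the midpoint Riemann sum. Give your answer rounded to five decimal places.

Δx = (1 − (-1))/4 = 0.5.
Midpoints: -0.75, -0.25, 0.25, 0.75.
f(-0.75) ≈ 0.73169, f(-0.25) ≈ 0.96891, f(0.25) ≈ 0.96891, f(0.75) ≈ 0.73169.
Sum = Δx · [f(-0.75) + f(-0.25) + f(0.25) + f(0.75)].
Sum ≈ 1.70060.

1.70060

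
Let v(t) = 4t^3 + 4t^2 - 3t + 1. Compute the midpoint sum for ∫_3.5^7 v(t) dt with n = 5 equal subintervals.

2589.90375

Δt = (7 − 3.5)/5 = 0.7.
Midpoints: 3.85, 4.55, 5.25, 5.95, 6.65.
v(3.85) = 277.0065, v(4.55) = 446.9455, v(5.25) = 674.3125, v(5.95) = 967.3395, v(6.65) = 1334.2585.
Sum = Δt · [v(3.85) + v(4.55) + v(5.25) + v(5.95) + v(6.65)].
Sum = 2589.90375.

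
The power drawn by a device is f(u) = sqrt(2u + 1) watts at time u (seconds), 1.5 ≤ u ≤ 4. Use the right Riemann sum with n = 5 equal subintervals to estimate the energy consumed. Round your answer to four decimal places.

Δu = (4 − 1.5)/5 = 0.5.
Right endpoints: 2, 2.5, 3, 3.5, 4.
f(2) ≈ 2.2361, f(2.5) ≈ 2.4495, f(3) ≈ 2.6458, f(3.5) ≈ 2.8284, f(4) ≈ 3.0000.
Sum = Δu · [f(2) + f(2.5) + f(3) + f(3.5) + f(4)].
Sum ≈ 6.5799.

6.5799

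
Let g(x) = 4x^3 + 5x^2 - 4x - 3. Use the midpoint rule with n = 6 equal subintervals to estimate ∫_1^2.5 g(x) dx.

Δx = (2.5 − 1)/6 = 0.25.
Midpoints: 1.125, 1.375, 1.625, 1.875, 2.125, 2.375.
g(1.125) = 4.5234375, g(1.375) = 11.3515625, g(1.625) = 20.8671875, g(1.875) = 33.4453125, g(2.125) = 49.4609375, g(2.375) = 69.2890625.
Sum = Δx · [g(1.125) + g(1.375) + g(1.625) + ...].
Sum = 47.234375.

47.234375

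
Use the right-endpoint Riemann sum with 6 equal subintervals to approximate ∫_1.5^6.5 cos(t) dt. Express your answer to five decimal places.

Δt = (6.5 − 1.5)/6 = 5/6.
Right endpoints: 7/3, 19/6, 4, 29/6, 17/3, 6.5.
f(7/3) ≈ -0.69076, f(19/6) ≈ -0.99969, f(4) ≈ -0.65364, f(29/6) ≈ 0.12065, f(17/3) ≈ 0.81590, f(6.5) ≈ 0.97659.
Sum = Δt · [f(7/3) + f(19/6) + f(4) + ...].
Sum ≈ -0.35913.

-0.35913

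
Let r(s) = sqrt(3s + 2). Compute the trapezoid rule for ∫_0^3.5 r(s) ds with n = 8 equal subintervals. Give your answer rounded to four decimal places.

Δs = (3.5 − 0)/8 = 0.4375.
r(0) ≈ 1.4142, r(0.4375) ≈ 1.8200, r(0.875) ≈ 2.1506, r(1.3125) ≈ 2.4367, r(1.75) ≈ 2.6926, r(2.1875) ≈ 2.9262, r(2.625) ≈ 3.1425, r(3.0625) ≈ 3.3448, r(3.5) ≈ 3.5355.
T_8 = (Δs/2)·[r(s_0) + 2r(s_1) + ... + 2r(s_{7}) + r(s_8)].
Sum ≈ 9.1823.

9.1823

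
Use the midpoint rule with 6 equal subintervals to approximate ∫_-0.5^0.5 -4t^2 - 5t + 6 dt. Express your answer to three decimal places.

5.676

Δt = (0.5 − (-0.5))/6 = 1/6.
Midpoints: -5/12, -0.25, -1/12, 1/12, 0.25, 5/12.
f(-5/12) = 133/18, f(-0.25) = 7, f(-1/12) = 115/18, f(1/12) = 50/9, f(0.25) = 4.5, f(5/12) = 29/9.
Sum = Δt · [f(-5/12) + f(-0.25) + f(-1/12) + ...].
Sum ≈ 5.676.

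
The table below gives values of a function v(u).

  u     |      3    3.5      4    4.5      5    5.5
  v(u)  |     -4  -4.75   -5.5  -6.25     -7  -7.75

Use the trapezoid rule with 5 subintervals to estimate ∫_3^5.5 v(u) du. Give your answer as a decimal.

-14.6875

Δu = 0.5.
T_5 = (0.5/2)·[(-4) + 2·(-4.75) + 2·(-5.5) + 2·(-6.25) + 2·(-7) + (-7.75)] = -14.6875.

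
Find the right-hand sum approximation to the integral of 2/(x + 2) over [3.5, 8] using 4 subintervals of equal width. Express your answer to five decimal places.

Δx = (8 − 3.5)/4 = 1.125.
Right endpoints: 4.625, 5.75, 6.875, 8.
f(4.625) = 16/53, f(5.75) = 8/31, f(6.875) = 16/71, f(8) = 0.2.
Sum = Δx · [f(4.625) + f(5.75) + f(6.875) + f(8)].
Sum ≈ 1.10847.

1.10847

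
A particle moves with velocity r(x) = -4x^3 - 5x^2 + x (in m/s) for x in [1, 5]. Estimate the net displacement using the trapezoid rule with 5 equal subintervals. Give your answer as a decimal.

-836.16

Δx = (5 − 1)/5 = 0.8.
r(1) = -8, r(1.8) = -37.728, r(2.6) = -101.504, r(3.4) = -211.616, r(4.2) = -380.352, r(5) = -620.
T_5 = (Δx/2)·[r(x_0) + 2r(x_1) + ... + 2r(x_{4}) + r(x_5)].
Sum = -836.16.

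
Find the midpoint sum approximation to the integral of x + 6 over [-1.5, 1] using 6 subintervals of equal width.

14.375

Δx = (1 − (-1.5))/6 = 5/12.
Midpoints: -31/24, -0.875, -11/24, -1/24, 0.375, 19/24.
f(-31/24) = 113/24, f(-0.875) = 5.125, f(-11/24) = 133/24, f(-1/24) = 143/24, f(0.375) = 6.375, f(19/24) = 163/24.
Sum = Δx · [f(-31/24) + f(-0.875) + f(-11/24) + ...].
Sum = 14.375.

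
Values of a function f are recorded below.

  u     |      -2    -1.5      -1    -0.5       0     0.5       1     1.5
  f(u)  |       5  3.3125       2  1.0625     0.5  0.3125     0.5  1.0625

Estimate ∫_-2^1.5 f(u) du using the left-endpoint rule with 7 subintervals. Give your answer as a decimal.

Δu = 0.5.
Sum = 0.5·[5 + 3.3125 + 2 + 1.0625 + 0.5 + 0.3125 + 0.5] = 6.34375.

6.34375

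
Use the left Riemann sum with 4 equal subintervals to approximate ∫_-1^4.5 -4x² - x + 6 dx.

Δx = (4.5 − (-1))/4 = 1.375.
Left endpoints: -1, 0.375, 1.75, 3.125.
f(-1) = 3, f(0.375) = 5.0625, f(1.75) = -8, f(3.125) = -36.1875.
Sum = Δx · [f(-1) + f(0.375) + f(1.75) + f(3.125)].
Sum = -49.671875.

-49.671875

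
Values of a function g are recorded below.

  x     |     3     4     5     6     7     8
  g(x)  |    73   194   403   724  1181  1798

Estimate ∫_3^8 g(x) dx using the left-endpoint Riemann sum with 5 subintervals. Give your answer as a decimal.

2575

Δx = 1.
Sum = 1·[73 + 194 + 403 + 724 + 1181] = 2575.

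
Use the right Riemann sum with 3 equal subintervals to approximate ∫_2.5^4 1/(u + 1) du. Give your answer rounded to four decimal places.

0.3361

Δu = (4 − 2.5)/3 = 0.5.
Right endpoints: 3, 3.5, 4.
f(3) = 0.25, f(3.5) = 2/9, f(4) = 0.2.
Sum = Δu · [f(3) + f(3.5) + f(4)].
Sum ≈ 0.3361.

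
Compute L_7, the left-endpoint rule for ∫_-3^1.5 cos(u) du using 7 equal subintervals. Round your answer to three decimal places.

Δu = (1.5 − (-3))/7 = 9/14.
Left endpoints: -3, -33/14, -12/7, -15/14, -3/7, 3/14, 6/7.
f(-3) ≈ -0.990, f(-33/14) ≈ -0.708, f(-12/7) ≈ -0.143, f(-15/14) ≈ 0.479, f(-3/7) ≈ 0.910, f(3/14) ≈ 0.977, f(6/7) ≈ 0.655.
Sum = Δu · [f(-3) + f(-33/14) + f(-12/7) + ...].
Sum ≈ 0.758.

0.758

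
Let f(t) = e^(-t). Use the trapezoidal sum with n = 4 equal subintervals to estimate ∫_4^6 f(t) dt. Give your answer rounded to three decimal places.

0.016

Δt = (6 − 4)/4 = 0.5.
f(4) ≈ 0.018, f(4.5) ≈ 0.011, f(5) ≈ 0.007, f(5.5) ≈ 0.004, f(6) ≈ 0.002.
T_4 = (Δt/2)·[f(t_0) + 2f(t_1) + 2f(t_2) + 2f(t_3) + f(t_4)].
Sum ≈ 0.016.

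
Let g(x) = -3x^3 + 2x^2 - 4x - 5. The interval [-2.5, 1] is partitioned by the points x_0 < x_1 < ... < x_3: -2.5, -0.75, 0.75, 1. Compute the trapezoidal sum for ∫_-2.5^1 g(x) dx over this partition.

48.58984375

Subinterval widths: 1.75, 1.5, 0.25.
g(-2.5) = 64.375, g(-0.75) = 0.390625, g(0.75) = -8.140625, g(1) = -10.
On each subinterval the trapezoid contributes (Δx_i/2)·[g(x_{i-1}) + g(x_i)].
Sum = 48.58984375.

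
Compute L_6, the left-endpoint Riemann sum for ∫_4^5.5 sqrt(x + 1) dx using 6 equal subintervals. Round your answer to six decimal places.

3.554992

Δx = (5.5 − 4)/6 = 0.25.
Left endpoints: 4, 4.25, 4.5, 4.75, 5, 5.25.
f(4) ≈ 2.236068, f(4.25) ≈ 2.291288, f(4.5) ≈ 2.345208, f(4.75) ≈ 2.397916, f(5) ≈ 2.449490, f(5.25) ≈ 2.500000.
Sum = Δx · [f(4) + f(4.25) + f(4.5) + ...].
Sum ≈ 3.554992.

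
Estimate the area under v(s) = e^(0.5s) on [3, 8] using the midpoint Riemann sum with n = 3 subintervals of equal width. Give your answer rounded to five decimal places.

Δs = (8 − 3)/3 = 5/3.
Midpoints: 23/6, 5.5, 43/6.
v(23/6) ≈ 6.79826, v(5.5) ≈ 15.64263, v(43/6) ≈ 35.99332.
Sum = Δs · [v(23/6) + v(5.5) + v(43/6)].
Sum ≈ 97.39035.

97.39035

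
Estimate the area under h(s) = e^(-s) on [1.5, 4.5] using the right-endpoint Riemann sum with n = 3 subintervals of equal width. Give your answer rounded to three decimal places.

0.123

Δs = (4.5 − 1.5)/3 = 1.
Right endpoints: 2.5, 3.5, 4.5.
h(2.5) ≈ 0.082, h(3.5) ≈ 0.030, h(4.5) ≈ 0.011.
Sum = Δs · [h(2.5) + h(3.5) + h(4.5)].
Sum ≈ 0.123.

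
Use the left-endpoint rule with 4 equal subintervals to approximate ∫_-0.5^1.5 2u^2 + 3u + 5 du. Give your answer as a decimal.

Δu = (1.5 − (-0.5))/4 = 0.5.
Left endpoints: -0.5, 0, 0.5, 1.
f(-0.5) = 4, f(0) = 5, f(0.5) = 7, f(1) = 10.
Sum = Δu · [f(-0.5) + f(0) + f(0.5) + f(1)].
Sum = 13.

13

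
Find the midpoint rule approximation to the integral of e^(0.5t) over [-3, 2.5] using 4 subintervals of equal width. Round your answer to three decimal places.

6.407

Δt = (2.5 − (-3))/4 = 1.375.
Midpoints: -2.3125, -0.9375, 0.4375, 1.8125.
f(-2.3125) ≈ 0.315, f(-0.9375) ≈ 0.626, f(0.4375) ≈ 1.245, f(1.8125) ≈ 2.475.
Sum = Δt · [f(-2.3125) + f(-0.9375) + f(0.4375) + f(1.8125)].
Sum ≈ 6.407.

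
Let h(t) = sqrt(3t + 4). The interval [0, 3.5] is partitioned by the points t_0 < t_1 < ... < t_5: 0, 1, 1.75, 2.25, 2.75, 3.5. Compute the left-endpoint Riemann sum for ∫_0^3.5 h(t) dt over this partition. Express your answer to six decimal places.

9.769364

Subinterval widths: 1, 0.75, 0.5, 0.5, 0.75.
Left endpoints: 0, 1, 1.75, 2.25, 2.75.
h(0) ≈ 2.000000, h(1) ≈ 2.645751, h(1.75) ≈ 3.041381, h(2.25) ≈ 3.278719, h(2.75) ≈ 3.500000.
Sum = Σ Δt_i · h(t_i).
Sum ≈ 9.769364.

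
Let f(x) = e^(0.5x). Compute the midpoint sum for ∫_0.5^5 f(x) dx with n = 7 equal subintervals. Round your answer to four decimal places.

Δx = (5 − 0.5)/7 = 9/14.
Midpoints: 23/28, 41/28, 59/28, 2.75, 95/28, 113/28, 131/28.
f(23/28) ≈ 1.5079, f(41/28) ≈ 2.0795, f(59/28) ≈ 2.8679, f(2.75) ≈ 3.9551, f(95/28) ≈ 5.4544, f(113/28) ≈ 7.5222, f(131/28) ≈ 10.3738.
Sum = Δx · [f(23/28) + f(41/28) + f(59/28) + ...].
Sum ≈ 21.7034.

21.7034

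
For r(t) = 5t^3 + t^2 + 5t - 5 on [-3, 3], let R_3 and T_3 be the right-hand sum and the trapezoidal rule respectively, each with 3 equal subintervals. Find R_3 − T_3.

300

R_3 = 292.
T_3 = -8.
R_3 − T_3 = 300.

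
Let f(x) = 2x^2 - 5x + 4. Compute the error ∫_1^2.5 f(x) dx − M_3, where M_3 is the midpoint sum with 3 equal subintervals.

Exact integral: ∫_1^2.5 f(x) dx = 2.625.
M_3 = 2.5625.
Error = 2.625 − 2.5625 = 0.0625.

0.0625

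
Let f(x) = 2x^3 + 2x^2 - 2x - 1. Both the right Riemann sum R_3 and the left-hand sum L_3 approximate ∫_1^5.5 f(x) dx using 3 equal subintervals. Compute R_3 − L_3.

570.375

R_3 = 855.
L_3 = 284.625.
R_3 − L_3 = 570.375.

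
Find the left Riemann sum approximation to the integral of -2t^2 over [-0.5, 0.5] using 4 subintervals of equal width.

Δt = (0.5 − (-0.5))/4 = 0.25.
Left endpoints: -0.5, -0.25, 0, 0.25.
f(-0.5) = -0.5, f(-0.25) = -0.125, f(0) = 0, f(0.25) = -0.125.
Sum = Δt · [f(-0.5) + f(-0.25) + f(0) + f(0.25)].
Sum = -0.1875.

-0.1875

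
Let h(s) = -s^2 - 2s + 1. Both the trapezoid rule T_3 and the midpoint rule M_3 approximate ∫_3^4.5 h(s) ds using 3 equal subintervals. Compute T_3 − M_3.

T_3 = -31.1875.
M_3 = -31.09375.
T_3 − M_3 = -0.09375.

-0.09375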